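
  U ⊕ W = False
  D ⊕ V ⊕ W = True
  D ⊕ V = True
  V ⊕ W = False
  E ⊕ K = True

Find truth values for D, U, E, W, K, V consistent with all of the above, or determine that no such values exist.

D = True; U = False; E = True; W = False; K = False; V = False

U ⊕ W = F ⊕ F = False ✓
D ⊕ V ⊕ W = T ⊕ F ⊕ F = True ✓
D ⊕ V = T ⊕ F = True ✓
V ⊕ W = F ⊕ F = False ✓
E ⊕ K = T ⊕ F = True ✓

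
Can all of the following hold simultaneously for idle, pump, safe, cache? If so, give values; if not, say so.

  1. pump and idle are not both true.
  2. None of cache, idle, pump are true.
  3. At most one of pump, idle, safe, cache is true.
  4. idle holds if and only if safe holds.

idle=F; pump=F; safe=F; cache=F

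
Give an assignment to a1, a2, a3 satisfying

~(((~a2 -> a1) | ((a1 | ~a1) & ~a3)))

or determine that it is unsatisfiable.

a1 = False, a2 = False, a3 = True

  ~(((~a2 -> a1) | ((a1 | ~a1) & ~a3))) = True
    (~a2 -> a1) | ((a1 | ~a1) & ~a3) = False
      ~a2 -> a1 = False
        ~a2 = True
      (a1 | ~a1) & ~a3 = False
        a1 | ~a1 = True
          ~a1 = True
        ~a3 = False
The formula evaluates to True.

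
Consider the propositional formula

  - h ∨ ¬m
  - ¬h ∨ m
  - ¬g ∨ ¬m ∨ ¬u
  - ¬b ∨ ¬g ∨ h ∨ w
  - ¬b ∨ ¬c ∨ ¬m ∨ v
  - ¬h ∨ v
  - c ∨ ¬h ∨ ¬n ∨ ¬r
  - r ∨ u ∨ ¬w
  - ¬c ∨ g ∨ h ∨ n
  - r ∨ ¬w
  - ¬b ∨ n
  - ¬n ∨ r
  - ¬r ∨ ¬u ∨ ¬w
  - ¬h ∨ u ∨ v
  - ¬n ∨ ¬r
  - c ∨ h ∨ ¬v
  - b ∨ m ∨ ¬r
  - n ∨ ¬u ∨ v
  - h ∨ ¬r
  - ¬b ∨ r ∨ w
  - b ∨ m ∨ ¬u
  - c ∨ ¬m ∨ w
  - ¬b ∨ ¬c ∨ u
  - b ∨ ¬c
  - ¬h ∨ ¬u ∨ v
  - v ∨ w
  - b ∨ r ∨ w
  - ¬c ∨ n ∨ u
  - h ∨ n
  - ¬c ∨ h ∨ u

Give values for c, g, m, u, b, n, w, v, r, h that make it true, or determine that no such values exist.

Try c = True:
  (b ∨ ¬c) forces b = True.
  (¬b ∨ n) forces n = True.
  (¬n ∨ r) forces r = True.
  clause (¬n ∨ ¬r) is falsified — backtrack.
So c = False.
Set g = False.
Set m = True.
  then (h ∨ ¬m) forces h = True.
  then (¬h ∨ v) forces v = True.
  then (c ∨ ¬m ∨ w) forces w = True.
  then (r ∨ ¬w) forces r = True.
  then (¬r ∨ ¬u ∨ ¬w) forces u = False.
  then (¬n ∨ ¬r) forces n = False.
  then (¬b ∨ n) forces b = False.
All clauses satisfied.

c: False, g: False, m: True, u: False, b: False, n: False, w: True, v: True, r: True, h: True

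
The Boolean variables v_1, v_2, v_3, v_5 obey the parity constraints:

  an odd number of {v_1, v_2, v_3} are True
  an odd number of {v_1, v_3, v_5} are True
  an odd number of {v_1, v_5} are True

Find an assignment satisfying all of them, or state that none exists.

v_1 = False; v_2 = True; v_3 = False; v_5 = True

{v_1, v_2, v_3}: 1 true → odd ✓
{v_1, v_3, v_5}: 1 true → odd ✓
{v_1, v_5}: 1 true → odd ✓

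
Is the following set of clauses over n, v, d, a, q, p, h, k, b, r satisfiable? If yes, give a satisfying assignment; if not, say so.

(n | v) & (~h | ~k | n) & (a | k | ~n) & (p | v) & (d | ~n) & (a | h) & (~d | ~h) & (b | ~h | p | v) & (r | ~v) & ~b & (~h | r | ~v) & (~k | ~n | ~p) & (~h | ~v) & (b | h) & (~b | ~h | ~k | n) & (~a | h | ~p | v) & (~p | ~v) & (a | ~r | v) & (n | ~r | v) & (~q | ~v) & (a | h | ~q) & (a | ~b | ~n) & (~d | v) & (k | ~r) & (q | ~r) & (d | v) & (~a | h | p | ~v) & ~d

The formula is unsatisfiable.

Case b = True:
  Clause (~b) is falsified — contradiction.
Case b = False:
  (b | h) forces h = True.
  (~d | ~h) forces d = False.
  (d | ~n) forces n = False.
  (n | v) forces v = True.
  Clause (~h | ~v) is falsified — contradiction.
Both cases fail, so the formula is unsatisfiable.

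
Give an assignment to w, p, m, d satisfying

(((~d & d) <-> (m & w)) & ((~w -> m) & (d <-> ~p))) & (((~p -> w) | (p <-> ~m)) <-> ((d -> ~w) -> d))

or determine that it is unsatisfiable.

w = True; p = False; m = False; d = True

  ((~d & d) <-> (m & w)) & ((~w -> m) & (d <-> ~p)) = True
    (~d & d) <-> (m & w) = True
      ~d & d = False
        ~d = False
      m & w = False
    (~w -> m) & (d <-> ~p) = True
      ~w -> m = True
        ~w = False
      d <-> ~p = True
        ~p = True
  ((~p -> w) | (p <-> ~m)) <-> ((d -> ~w) -> d) = True
    (~p -> w) | (p <-> ~m) = True
      ~p -> w = True
        ~p = True
      p <-> ~m = False
        ~m = True
    (d -> ~w) -> d = True
      d -> ~w = False
        ~w = False
Both conjuncts True, so the formula holds.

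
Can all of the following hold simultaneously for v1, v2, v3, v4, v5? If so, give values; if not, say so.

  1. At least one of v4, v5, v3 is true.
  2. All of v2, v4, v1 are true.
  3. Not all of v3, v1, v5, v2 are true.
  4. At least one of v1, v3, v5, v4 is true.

v1=T, v2=T, v3=F, v4=T, v5=F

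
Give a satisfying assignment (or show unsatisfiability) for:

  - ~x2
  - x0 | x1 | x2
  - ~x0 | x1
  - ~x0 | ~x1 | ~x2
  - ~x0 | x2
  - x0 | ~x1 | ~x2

x0=F, x1=T, x2=F

Unit clause (~x2) forces x2 = False.
In (~x0 | x2) only ~x0 is left, so x0 = False.
In (x0 | x1 | x2) only x1 is left, so x1 = True.
All clauses satisfied.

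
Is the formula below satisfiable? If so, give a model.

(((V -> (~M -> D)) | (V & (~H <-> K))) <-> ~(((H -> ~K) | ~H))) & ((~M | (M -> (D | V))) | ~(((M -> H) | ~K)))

K = True, V = False, H = True, M = False, D = False

  ((V -> (~M -> D)) | (V & (~H <-> K))) <-> ~(((H -> ~K) | ~H)) = True
    (V -> (~M -> D)) | (V & (~H <-> K)) = True
      V -> (~M -> D) = True
        ~M -> D = False
          ~M = True
      V & (~H <-> K) = False
        ~H <-> K = False
          ~H = False
    ~(((H -> ~K) | ~H)) = True
      (H -> ~K) | ~H = False
        H -> ~K = False
          ~K = False
        ~H = False
  (~M | (M -> (D | V))) | ~(((M -> H) | ~K)) = True
    ~M | (M -> (D | V)) = True
      ~M = True
      M -> (D | V) = True
        D | V = False
    ~(((M -> H) | ~K)) = False
      (M -> H) | ~K = True
        M -> H = True
        ~K = False
Both conjuncts True, so the formula holds.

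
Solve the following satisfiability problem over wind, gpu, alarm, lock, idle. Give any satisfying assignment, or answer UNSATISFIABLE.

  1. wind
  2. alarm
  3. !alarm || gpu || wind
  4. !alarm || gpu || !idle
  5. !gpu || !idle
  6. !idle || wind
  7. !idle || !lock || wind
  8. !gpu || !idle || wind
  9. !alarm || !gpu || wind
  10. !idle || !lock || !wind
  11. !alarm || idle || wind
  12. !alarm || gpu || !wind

Unit clause (wind) forces wind = True.
Unit clause (alarm) forces alarm = True.
In (!alarm || gpu || !wind) only gpu is left, so gpu = True.
In (!gpu || !idle) only !idle is left, so idle = False.
Set lock = True.
All clauses satisfied.

wind = True, gpu = True, alarm = True, lock = True, idle = False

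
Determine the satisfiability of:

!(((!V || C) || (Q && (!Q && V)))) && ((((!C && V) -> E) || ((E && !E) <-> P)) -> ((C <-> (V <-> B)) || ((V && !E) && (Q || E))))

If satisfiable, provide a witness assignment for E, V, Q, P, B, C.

E: True, V: True, Q: False, P: False, B: False, C: False

  !(((!V || C) || (Q && (!Q && V)))) = True
    (!V || C) || (Q && (!Q && V)) = False
      !V || C = False
        !V = False
      Q && (!Q && V) = False
        !Q && V = True
          !Q = True
  (((!C && V) -> E) || ((E && !E) <-> P)) -> ((C <-> (V <-> B)) || ((V && !E) && (Q || E))) = True
    ((!C && V) -> E) || ((E && !E) <-> P) = True
      (!C && V) -> E = True
        !C && V = True
          !C = True
      (E && !E) <-> P = True
        E && !E = False
          !E = False
    (C <-> (V <-> B)) || ((V && !E) && (Q || E)) = True
      C <-> (V <-> B) = True
        V <-> B = False
      (V && !E) && (Q || E) = False
        V && !E = False
          !E = False
        Q || E = True
Both conjuncts True, so the formula holds.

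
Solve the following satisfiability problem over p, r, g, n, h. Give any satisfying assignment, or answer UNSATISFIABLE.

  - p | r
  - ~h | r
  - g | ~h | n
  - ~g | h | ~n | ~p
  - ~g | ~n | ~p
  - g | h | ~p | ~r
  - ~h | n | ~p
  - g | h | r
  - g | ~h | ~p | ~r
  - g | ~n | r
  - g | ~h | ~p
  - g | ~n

Set p = False.
  then (p | r) forces r = True.
Set g = True.
Set n = True.
Set h = False.
All clauses satisfied.

p = False, r = True, g = True, n = True, h = False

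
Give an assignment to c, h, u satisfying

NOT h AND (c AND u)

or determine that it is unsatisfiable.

c = True, h = False, u = True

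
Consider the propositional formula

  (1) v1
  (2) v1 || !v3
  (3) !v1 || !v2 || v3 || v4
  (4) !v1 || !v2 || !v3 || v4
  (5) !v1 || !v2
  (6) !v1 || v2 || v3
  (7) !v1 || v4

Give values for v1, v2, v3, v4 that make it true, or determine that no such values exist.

Unit clause (v1) forces v1 = True.
In (!v1 || !v2) only !v2 is left, so v2 = False.
In (!v1 || v2 || v3) only v3 is left, so v3 = True.
In (!v1 || v4) only v4 is left, so v4 = True.
Check each clause:
  (v1): v1 holds.
  (v1 || !v3): v1 holds.
  (!v1 || !v2 || v3 || v4): !v2 holds.
  (!v1 || !v2 || !v3 || v4): !v2 holds.
  (!v1 || !v2): !v2 holds.
  (!v1 || v2 || v3): v3 holds.
  (!v1 || v4): v4 holds.
All clauses satisfied.

v1=T; v2=F; v3=T; v4=T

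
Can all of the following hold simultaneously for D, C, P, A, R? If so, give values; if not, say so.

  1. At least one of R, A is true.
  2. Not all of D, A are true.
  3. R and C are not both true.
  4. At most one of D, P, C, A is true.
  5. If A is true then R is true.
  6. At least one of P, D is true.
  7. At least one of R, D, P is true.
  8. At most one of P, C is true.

D = True; C = False; P = False; A = False; R = True

  (1) {R, A}: 1 true — at least one ✓
  (2) {D, A}: 1/2 true — not all ✓
  (3) R=T, C=F — not both ✓
  (4) {D, P, C, A}: 1 true — at most one ✓
  (5) A=F ⇒ R: vacuous ✓
  (6) {P, D}: 1 true — at least one ✓
  (7) {R, D, P}: 2 true — at least one ✓
  (8) {P, C}: 0 true — at most one ✓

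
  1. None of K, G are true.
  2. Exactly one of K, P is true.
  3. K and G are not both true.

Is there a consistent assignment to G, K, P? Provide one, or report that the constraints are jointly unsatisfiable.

G = False, K = False, P = True

  (1) {K, G}: 0 true — none ✓
  (2) {K, P}: 1 true — exactly one ✓
  (3) K=F, G=F — not both ✓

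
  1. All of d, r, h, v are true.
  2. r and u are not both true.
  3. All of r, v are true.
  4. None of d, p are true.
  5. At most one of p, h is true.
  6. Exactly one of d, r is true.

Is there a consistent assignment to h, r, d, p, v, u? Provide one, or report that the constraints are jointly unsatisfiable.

UNSATISFIABLE

Case d = True:
  Constraint (4) is violated (d=T) — contradiction.
Case d = False:
  Constraint (1) is violated (d=F) — contradiction.
Both cases fail — unsatisfiable.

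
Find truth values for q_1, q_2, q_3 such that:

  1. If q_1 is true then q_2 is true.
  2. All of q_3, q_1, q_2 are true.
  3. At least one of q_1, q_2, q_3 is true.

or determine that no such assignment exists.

q_1: True, q_2: True, q_3: True

  (1) q_1=T ⇒ q_2: T ✓
  (2) {q_3, q_1, q_2}: all 3 true ✓
  (3) {q_1, q_2, q_3}: 3 true — at least one ✓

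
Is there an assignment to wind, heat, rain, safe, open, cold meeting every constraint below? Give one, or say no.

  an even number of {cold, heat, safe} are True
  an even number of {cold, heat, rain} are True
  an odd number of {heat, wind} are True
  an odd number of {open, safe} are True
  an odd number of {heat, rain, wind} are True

wind = False, heat = True, rain = False, safe = False, open = True, cold = True

{cold, heat, safe}: 2 true → even ✓
{cold, heat, rain}: 2 true → even ✓
{heat, wind}: 1 true → odd ✓
{open, safe}: 1 true → odd ✓
{heat, rain, wind}: 1 true → odd ✓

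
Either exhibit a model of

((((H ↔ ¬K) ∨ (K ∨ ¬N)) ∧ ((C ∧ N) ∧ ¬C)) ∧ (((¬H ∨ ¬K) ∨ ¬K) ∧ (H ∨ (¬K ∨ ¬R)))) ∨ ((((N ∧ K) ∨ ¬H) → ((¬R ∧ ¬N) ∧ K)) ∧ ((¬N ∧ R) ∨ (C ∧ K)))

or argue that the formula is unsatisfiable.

C: True, R: False, H: True, N: False, K: True

  ((((H ↔ ¬K) ∨ (K ∨ ¬N)) ∧ ((C ∧ N) ∧ ¬C)) ∧ (((¬H ∨ ¬K) ∨ ¬K) ∧ (H ∨ (¬K ∨ ¬R)))) ∨ ((((N ∧ K) ∨ ¬H) → ((¬R ∧ ¬N) ∧ K)) ∧ ((¬N ∧ R) ∨ (C ∧ K))) = True
    (((H ↔ ¬K) ∨ (K ∨ ¬N)) ∧ ((C ∧ N) ∧ ¬C)) ∧ (((¬H ∨ ¬K) ∨ ¬K) ∧ (H ∨ (¬K ∨ ¬R))) = False
      ((H ↔ ¬K) ∨ (K ∨ ¬N)) ∧ ((C ∧ N) ∧ ¬C) = False
        (H ↔ ¬K) ∨ (K ∨ ¬N) = True
          H ↔ ¬K = False
            ¬K = False
          K ∨ ¬N = True
            ¬N = True
        (C ∧ N) ∧ ¬C = False
          C ∧ N = False
          ¬C = False
      ((¬H ∨ ¬K) ∨ ¬K) ∧ (H ∨ (¬K ∨ ¬R)) = False
        (¬H ∨ ¬K) ∨ ¬K = False
          ¬H ∨ ¬K = False
            ¬H = False
            ¬K = False
          ¬K = False
        H ∨ (¬K ∨ ¬R) = True
          ¬K ∨ ¬R = True
            ¬K = False
            ¬R = True
    (((N ∧ K) ∨ ¬H) → ((¬R ∧ ¬N) ∧ K)) ∧ ((¬N ∧ R) ∨ (C ∧ K)) = True
      ((N ∧ K) ∨ ¬H) → ((¬R ∧ ¬N) ∧ K) = True
        (N ∧ K) ∨ ¬H = False
          N ∧ K = False
          ¬H = False
        (¬R ∧ ¬N) ∧ K = True
          ¬R ∧ ¬N = True
            ¬R = True
            ¬N = True
      (¬N ∧ R) ∨ (C ∧ K) = True
        ¬N ∧ R = False
          ¬N = True
        C ∧ K = True
The formula evaluates to True.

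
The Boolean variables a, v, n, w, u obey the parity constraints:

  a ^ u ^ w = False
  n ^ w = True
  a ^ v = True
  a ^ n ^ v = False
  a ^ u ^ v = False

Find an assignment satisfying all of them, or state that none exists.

a: True; v: False; n: True; w: False; u: True

a ^ u ^ w = T ^ T ^ F = False ✓
n ^ w = T ^ F = True ✓
a ^ v = T ^ F = True ✓
a ^ n ^ v = T ^ T ^ F = False ✓
a ^ u ^ v = T ^ T ^ F = False ✓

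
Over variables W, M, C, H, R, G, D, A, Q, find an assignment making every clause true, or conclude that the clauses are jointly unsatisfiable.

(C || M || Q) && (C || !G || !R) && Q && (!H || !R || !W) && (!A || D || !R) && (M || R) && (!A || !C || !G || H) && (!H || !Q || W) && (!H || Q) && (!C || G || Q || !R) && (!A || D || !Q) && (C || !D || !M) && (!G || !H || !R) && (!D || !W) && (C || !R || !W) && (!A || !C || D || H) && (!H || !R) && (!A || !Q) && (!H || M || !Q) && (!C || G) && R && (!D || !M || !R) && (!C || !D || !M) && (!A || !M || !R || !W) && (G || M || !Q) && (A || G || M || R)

Unit clause (Q) forces Q = True.
In (!A || !Q) only !A is left, so A = False.
Unit clause (R) forces R = True.
In (!H || !R) only !H is left, so H = False.
Set W = False.
Set M = True.
  then (!D || !M || !R) forces D = False.
Set C = True.
  then (!C || G) forces G = True.
All clauses satisfied.

W = False, M = True, C = True, H = False, R = True, G = True, D = False, A = False, Q = True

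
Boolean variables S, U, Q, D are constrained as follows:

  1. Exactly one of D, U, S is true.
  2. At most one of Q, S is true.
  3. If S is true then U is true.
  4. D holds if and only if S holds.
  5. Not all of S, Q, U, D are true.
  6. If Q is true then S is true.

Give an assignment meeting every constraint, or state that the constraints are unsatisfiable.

S = False; U = True; Q = False; D = False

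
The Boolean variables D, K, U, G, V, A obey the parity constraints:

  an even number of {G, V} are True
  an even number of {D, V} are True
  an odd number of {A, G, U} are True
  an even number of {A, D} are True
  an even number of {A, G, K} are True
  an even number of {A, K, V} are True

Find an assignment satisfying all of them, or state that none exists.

D = False; K = False; U = True; G = False; V = False; A = False

{G, V}: 0 true → even ✓
{D, V}: 0 true → even ✓
{A, G, U}: 1 true → odd ✓
{A, D}: 0 true → even ✓
{A, G, K}: 0 true → even ✓
{A, K, V}: 0 true → even ✓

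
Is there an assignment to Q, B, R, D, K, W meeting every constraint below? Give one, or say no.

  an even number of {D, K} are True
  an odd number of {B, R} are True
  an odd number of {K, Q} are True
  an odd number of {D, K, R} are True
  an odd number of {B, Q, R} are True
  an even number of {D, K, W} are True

Q=F, B=F, R=T, D=T, K=T, W=F

{D, K}: 2 true → even ✓
{B, R}: 1 true → odd ✓
{K, Q}: 1 true → odd ✓
{D, K, R}: 3 true → odd ✓
{B, Q, R}: 1 true → odd ✓
{D, K, W}: 2 true → even ✓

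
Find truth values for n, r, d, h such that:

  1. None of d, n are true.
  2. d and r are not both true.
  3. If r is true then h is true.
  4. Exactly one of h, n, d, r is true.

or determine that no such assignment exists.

n = False, r = False, d = False, h = True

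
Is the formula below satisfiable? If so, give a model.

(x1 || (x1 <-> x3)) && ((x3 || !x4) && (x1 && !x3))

x1 = True; x3 = False; x4 = False

  x1 || (x1 <-> x3) = True
    x1 <-> x3 = False
  (x3 || !x4) && (x1 && !x3) = True
    x3 || !x4 = True
      !x4 = True
    x1 && !x3 = True
      !x3 = True
Both conjuncts True, so the formula holds.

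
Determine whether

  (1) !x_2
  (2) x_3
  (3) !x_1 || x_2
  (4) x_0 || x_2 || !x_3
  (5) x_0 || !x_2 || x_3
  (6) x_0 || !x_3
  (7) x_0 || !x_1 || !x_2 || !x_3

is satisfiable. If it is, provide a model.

x_0: True, x_1: False, x_2: False, x_3: True

Unit clause (!x_2) forces x_2 = False.
Unit clause (x_3) forces x_3 = True.
In (!x_1 || x_2) only !x_1 is left, so x_1 = False.
In (x_0 || x_2 || !x_3) only x_0 is left, so x_0 = True.
Check each clause:
  (!x_2): !x_2 holds.
  (x_3): x_3 holds.
  (!x_1 || x_2): !x_1 holds.
  (x_0 || x_2 || !x_3): x_0 holds.
  (x_0 || !x_2 || x_3): x_0 holds.
  (x_0 || !x_3): x_0 holds.
  (x_0 || !x_1 || !x_2 || !x_3): x_0 holds.
All clauses satisfied.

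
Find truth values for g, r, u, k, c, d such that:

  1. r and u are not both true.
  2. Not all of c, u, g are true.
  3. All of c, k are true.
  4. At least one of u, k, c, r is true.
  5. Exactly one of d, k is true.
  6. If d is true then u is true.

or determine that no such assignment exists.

g: True, r: True, u: False, k: True, c: True, d: False

  (1) r=T, u=F — not both ✓
  (2) {c, u, g}: 2/3 true — not all ✓
  (3) {c, k}: all 2 true ✓
  (4) {u, k, c, r}: 3 true — at least one ✓
  (5) {d, k}: 1 true — exactly one ✓
  (6) d=F ⇒ u: vacuous ✓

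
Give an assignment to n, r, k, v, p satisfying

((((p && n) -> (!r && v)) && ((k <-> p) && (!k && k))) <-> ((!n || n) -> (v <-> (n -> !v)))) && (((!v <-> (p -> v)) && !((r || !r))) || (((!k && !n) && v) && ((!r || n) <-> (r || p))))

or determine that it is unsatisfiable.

Case k = True: the formula simplifies to !(((!n || n) -> (v <-> (n -> !v)))) && ((!v <-> (p -> v)) && !((r || !r))).
  r = True: the conjunct !((r || !r)) becomes !((True || False)) = False.
  r = False: the conjunct !((r || !r)) becomes !((False || True)) = False.
Case k = False: the formula simplifies to !(((!n || n) -> (v <-> (n -> !v)))) && (((!v <-> (p -> v)) && !((r || !r))) || ((!n && v) && ((!r || n) <-> (r || p)))).
  v = True: simplifies to !(((!n || n) -> !n)) && (!n && ((!r || n) <-> (r || p))).
    n = True: the conjunct !n is False.
    n = False: the conjunct !(((!n || n) -> !n)) becomes !((True -> True)) = False.
  v = False: simplifies to !(!((!n || n))) && (!p && !((r || !r))).
    r = True: the conjunct !((r || !r)) becomes !((True || False)) = False.
    r = False: the conjunct !((r || !r)) becomes !((False || True)) = False.
Both cases fail — unsatisfiable.

UNSATISFIABLE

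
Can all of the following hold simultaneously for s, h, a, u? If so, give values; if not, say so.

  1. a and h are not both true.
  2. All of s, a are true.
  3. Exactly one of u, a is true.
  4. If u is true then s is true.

s: True, h: False, a: True, u: False

  (1) a=T, h=F — not both ✓
  (2) {s, a}: all 2 true ✓
  (3) {u, a}: 1 true — exactly one ✓
  (4) u=F ⇒ s: vacuous ✓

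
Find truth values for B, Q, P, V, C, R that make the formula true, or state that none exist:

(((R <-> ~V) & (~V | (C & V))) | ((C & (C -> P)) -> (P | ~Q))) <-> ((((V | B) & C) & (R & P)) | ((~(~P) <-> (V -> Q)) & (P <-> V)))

B = False, Q = False, P = True, V = True, C = True, R = True

  (((R <-> ~V) & (~V | (C & V))) | ((C & (C -> P)) -> (P | ~Q))) <-> ((((V | B) & C) & (R & P)) | ((~(~P) <-> (V -> Q)) & (P <-> V))) = True
    ((R <-> ~V) & (~V | (C & V))) | ((C & (C -> P)) -> (P | ~Q)) = True
      (R <-> ~V) & (~V | (C & V)) = False
        R <-> ~V = False
          ~V = False
        ~V | (C & V) = True
          ~V = False
          C & V = True
      (C & (C -> P)) -> (P | ~Q) = True
        C & (C -> P) = True
          C -> P = True
        P | ~Q = True
          ~Q = True
    (((V | B) & C) & (R & P)) | ((~(~P) <-> (V -> Q)) & (P <-> V)) = True
      ((V | B) & C) & (R & P) = True
        (V | B) & C = True
          V | B = True
        R & P = True
      (~(~P) <-> (V -> Q)) & (P <-> V) = False
        ~(~P) <-> (V -> Q) = False
          ~(~P) = True
            ~P = False
          V -> Q = False
        P <-> V = True
The formula evaluates to True.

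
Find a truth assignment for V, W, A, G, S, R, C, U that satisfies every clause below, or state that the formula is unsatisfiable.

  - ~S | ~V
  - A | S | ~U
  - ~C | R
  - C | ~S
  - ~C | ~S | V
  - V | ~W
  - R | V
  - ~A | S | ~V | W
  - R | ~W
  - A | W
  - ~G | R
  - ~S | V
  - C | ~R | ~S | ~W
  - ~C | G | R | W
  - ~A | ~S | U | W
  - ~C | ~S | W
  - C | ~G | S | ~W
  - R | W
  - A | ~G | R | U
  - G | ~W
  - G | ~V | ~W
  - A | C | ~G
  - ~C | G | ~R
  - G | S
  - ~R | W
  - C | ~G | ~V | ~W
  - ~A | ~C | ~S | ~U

Try V = False:
  (V | ~W) forces W = False.
  (R | V) forces R = True.
  clause (~R | W) is falsified — backtrack.
So V = True.
  then (~S | ~V) forces S = False.
  then (G | S) forces G = True.
  then (~G | R) forces R = True.
  then (~R | W) forces W = True.
  then (C | ~G | ~V | ~W) forces C = True.
Set A = True.
Set U = False.
All clauses satisfied.

V: True; W: True; A: True; G: True; S: False; R: True; C: True; U: False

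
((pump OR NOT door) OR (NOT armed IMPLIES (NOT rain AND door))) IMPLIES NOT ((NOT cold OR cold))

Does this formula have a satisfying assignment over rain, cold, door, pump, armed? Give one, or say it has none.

rain = True; cold = False; door = True; pump = False; armed = False

  ((pump OR NOT door) OR (NOT armed IMPLIES (NOT rain AND door))) IMPLIES NOT ((NOT cold OR cold)) = True
    (pump OR NOT door) OR (NOT armed IMPLIES (NOT rain AND door)) = False
      pump OR NOT door = False
        NOT door = False
      NOT armed IMPLIES (NOT rain AND door) = False
        NOT armed = True
        NOT rain AND door = False
          NOT rain = False
    NOT ((NOT cold OR cold)) = False
      NOT cold OR cold = True
        NOT cold = True
The formula evaluates to True.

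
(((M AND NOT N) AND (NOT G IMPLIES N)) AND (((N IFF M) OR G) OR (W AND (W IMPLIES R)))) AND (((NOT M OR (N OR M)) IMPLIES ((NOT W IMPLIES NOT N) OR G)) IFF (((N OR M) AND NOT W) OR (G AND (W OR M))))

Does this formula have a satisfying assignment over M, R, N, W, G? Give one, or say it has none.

M = True, R = False, N = False, W = False, G = True

  ((M AND NOT N) AND (NOT G IMPLIES N)) AND (((N IFF M) OR G) OR (W AND (W IMPLIES R))) = True
    (M AND NOT N) AND (NOT G IMPLIES N) = True
      M AND NOT N = True
        NOT N = True
      NOT G IMPLIES N = True
        NOT G = False
    ((N IFF M) OR G) OR (W AND (W IMPLIES R)) = True
      (N IFF M) OR G = True
        N IFF M = False
      W AND (W IMPLIES R) = False
        W IMPLIES R = True
  ((NOT M OR (N OR M)) IMPLIES ((NOT W IMPLIES NOT N) OR G)) IFF (((N OR M) AND NOT W) OR (G AND (W OR M))) = True
    (NOT M OR (N OR M)) IMPLIES ((NOT W IMPLIES NOT N) OR G) = True
      NOT M OR (N OR M) = True
        NOT M = False
        N OR M = True
      (NOT W IMPLIES NOT N) OR G = True
        NOT W IMPLIES NOT N = True
          NOT W = True
          NOT N = True
    ((N OR M) AND NOT W) OR (G AND (W OR M)) = True
      (N OR M) AND NOT W = True
        N OR M = True
        NOT W = True
      G AND (W OR M) = True
        W OR M = True
Both conjuncts True, so the formula holds.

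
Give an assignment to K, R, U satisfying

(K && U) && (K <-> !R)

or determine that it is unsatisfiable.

K=T, R=F, U=T

  K && U = True
  K <-> !R = True
    !R = True
Both conjuncts True, so the formula holds.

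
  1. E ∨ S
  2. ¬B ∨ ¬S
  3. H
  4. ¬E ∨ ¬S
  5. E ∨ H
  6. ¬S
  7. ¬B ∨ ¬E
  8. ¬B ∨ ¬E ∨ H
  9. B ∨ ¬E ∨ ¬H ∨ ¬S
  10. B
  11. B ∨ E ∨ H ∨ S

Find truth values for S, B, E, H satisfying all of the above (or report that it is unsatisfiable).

Case B = True:
  (¬B ∨ ¬S) forces S = False.
  (E ∨ S) forces E = True.
  Clause (¬B ∨ ¬E) is falsified — contradiction.
Case B = False:
  Clause (B) is falsified — contradiction.
Both cases fail, so the formula is unsatisfiable.

Unsatisfiable — no assignment works.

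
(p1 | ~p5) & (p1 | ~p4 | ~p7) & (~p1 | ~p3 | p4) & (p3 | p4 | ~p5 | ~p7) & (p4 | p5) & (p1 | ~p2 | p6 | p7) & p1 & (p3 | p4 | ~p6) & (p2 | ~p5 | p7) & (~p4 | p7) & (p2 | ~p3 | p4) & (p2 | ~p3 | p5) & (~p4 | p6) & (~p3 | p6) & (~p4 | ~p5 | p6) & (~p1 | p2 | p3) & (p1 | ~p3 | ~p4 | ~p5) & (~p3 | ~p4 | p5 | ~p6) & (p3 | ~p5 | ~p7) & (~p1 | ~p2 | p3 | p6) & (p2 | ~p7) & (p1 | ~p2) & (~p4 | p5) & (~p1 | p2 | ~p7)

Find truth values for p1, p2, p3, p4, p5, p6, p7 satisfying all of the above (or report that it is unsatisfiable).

p1=T, p2=T, p3=T, p4=T, p5=T, p6=T, p7=T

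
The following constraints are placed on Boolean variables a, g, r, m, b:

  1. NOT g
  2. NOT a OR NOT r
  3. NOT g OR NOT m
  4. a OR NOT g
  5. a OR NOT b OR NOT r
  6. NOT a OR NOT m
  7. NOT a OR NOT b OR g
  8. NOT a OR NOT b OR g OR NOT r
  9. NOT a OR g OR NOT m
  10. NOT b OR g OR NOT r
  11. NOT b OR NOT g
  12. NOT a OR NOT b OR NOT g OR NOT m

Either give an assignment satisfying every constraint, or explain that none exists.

a=F, g=F, r=T, m=T, b=F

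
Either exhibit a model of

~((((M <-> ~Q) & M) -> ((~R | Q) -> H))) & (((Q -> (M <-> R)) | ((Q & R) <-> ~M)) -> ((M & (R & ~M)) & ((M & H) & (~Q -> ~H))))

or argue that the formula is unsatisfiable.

UNSATISFIABLE

The conjunct ((Q -> (M <-> R)) | ((Q & R) <-> ~M)) -> ((M & (R & ~M)) & ((M & H) & (~Q -> ~H))) is unsatisfiable on its own:
  M = True: simplifies to ~(((Q -> R) | ~((Q & R)))).
    R = True: this becomes ~((True | ~Q)) = False.
    R = False: this becomes ~((~Q | True)) = False.
  M = False: simplifies to ~(((Q -> ~R) | (Q & R))).
    R = True: simplifies to ~((~Q | Q)).
      Q = True: this becomes ~((False | True)) = False.
      Q = False: this becomes ~((True | False)) = False.
    R = False: this becomes ~((True | False)) = False.
So the whole conjunction is unsatisfiable.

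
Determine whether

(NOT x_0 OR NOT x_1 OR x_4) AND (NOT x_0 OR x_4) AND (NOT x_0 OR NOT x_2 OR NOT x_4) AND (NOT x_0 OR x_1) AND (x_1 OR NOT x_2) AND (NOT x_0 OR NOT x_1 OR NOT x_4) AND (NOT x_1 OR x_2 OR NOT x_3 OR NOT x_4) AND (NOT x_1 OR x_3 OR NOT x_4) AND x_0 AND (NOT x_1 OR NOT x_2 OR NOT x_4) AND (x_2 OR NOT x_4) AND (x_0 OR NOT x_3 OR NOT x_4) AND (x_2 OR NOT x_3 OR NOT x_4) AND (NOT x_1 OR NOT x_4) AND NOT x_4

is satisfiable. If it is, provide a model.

Case x_0 = True:
  (NOT x_0 OR x_4) forces x_4 = True.
  Clause (NOT x_4) is falsified — contradiction.
Case x_0 = False:
  Clause (x_0) is falsified — contradiction.
Both cases fail, so the formula is unsatisfiable.

The formula is unsatisfiable.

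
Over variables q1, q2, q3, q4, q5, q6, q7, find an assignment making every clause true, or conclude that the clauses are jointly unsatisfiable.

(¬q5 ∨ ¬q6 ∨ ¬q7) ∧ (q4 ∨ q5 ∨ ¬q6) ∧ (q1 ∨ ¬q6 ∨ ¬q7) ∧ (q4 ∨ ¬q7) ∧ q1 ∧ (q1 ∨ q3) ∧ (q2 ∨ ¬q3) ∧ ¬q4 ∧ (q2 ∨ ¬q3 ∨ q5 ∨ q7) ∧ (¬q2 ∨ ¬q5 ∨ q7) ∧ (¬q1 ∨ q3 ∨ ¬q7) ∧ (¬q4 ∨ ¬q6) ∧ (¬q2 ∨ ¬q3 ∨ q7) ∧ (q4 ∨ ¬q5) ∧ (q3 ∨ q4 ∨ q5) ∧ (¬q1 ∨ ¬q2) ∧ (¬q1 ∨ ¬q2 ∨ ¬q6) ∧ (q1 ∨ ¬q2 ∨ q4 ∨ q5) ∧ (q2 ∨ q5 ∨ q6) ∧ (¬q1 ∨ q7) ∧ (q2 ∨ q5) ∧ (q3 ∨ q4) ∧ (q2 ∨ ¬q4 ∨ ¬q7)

Case q1 = True:
  (¬q4) forces q4 = False.
  (q4 ∨ ¬q7) forces q7 = False.
  Clause (¬q1 ∨ q7) is falsified — contradiction.
Case q1 = False:
  Clause (q1) is falsified — contradiction.
Both cases fail, so the formula is unsatisfiable.

No satisfying assignment exists.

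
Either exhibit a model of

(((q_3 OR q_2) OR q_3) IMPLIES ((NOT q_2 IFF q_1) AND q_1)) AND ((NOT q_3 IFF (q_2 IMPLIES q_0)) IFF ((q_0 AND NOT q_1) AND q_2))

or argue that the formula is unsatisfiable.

q_0 = False, q_1 = True, q_2 = False, q_3 = True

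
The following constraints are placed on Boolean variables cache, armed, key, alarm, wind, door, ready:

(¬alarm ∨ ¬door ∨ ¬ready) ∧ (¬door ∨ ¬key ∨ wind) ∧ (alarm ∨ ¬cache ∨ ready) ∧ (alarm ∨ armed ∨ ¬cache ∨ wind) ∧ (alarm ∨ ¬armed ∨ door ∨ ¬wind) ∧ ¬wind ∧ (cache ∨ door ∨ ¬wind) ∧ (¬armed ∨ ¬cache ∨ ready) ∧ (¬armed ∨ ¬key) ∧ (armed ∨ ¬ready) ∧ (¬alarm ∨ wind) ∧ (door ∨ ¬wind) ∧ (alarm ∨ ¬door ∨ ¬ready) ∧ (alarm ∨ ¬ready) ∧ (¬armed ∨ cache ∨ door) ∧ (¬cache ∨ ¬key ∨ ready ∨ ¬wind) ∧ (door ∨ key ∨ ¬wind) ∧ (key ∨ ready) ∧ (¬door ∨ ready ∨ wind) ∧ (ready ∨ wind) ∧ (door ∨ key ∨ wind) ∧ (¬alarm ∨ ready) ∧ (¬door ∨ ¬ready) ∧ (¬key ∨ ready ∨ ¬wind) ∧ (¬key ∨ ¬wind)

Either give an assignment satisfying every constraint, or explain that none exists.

The formula is unsatisfiable.

Case wind = True:
  Clause (¬wind) is falsified — contradiction.
Case wind = False:
  (¬alarm ∨ wind) forces alarm = False.
  (alarm ∨ ¬ready) forces ready = False.
  Clause (ready ∨ wind) is falsified — contradiction.
Both cases fail, so the formula is unsatisfiable.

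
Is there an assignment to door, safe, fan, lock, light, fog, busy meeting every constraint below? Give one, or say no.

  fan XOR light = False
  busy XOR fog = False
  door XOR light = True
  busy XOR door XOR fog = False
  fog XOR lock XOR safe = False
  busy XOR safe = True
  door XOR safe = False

door=F; safe=F; fan=T; lock=T; light=T; fog=T; busy=T

fan XOR light = T XOR T = False ✓
busy XOR fog = T XOR T = False ✓
door XOR light = F XOR T = True ✓
busy XOR door XOR fog = T XOR F XOR T = False ✓
fog XOR lock XOR safe = T XOR T XOR F = False ✓
busy XOR safe = T XOR F = True ✓
door XOR safe = F XOR F = False ✓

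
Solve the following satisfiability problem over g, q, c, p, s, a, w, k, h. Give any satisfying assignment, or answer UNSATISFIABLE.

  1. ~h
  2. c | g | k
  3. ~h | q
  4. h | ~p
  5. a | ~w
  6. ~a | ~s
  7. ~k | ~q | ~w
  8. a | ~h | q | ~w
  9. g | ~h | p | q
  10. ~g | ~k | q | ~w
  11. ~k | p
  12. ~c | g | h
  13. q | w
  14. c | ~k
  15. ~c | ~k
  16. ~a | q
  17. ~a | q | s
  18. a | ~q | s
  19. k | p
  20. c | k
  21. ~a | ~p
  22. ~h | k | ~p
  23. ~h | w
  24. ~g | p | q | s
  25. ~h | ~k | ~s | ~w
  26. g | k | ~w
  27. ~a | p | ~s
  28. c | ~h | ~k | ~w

UNSATISFIABLE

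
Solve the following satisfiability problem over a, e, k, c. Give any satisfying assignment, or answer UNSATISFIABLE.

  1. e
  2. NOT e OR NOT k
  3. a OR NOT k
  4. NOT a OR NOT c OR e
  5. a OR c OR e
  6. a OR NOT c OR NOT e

a: True, e: True, k: False, c: True

Unit clause (e) forces e = True.
In (NOT e OR NOT k) only NOT k is left, so k = False.
Set a = True.
Set c = True.
Check each clause:
  (e): e holds.
  (NOT e OR NOT k): NOT k holds.
  (a OR NOT k): a holds.
  (NOT a OR NOT c OR e): e holds.
  (a OR c OR e): a holds.
  (a OR NOT c OR NOT e): a holds.
All clauses satisfied.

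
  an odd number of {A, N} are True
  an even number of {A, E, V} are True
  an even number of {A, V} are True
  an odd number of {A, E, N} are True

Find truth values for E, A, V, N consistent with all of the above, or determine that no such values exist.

E=F; A=F; V=F; N=T

{A, N}: 1 true → odd ✓
{A, E, V}: 0 true → even ✓
{A, V}: 0 true → even ✓
{A, E, N}: 1 true → odd ✓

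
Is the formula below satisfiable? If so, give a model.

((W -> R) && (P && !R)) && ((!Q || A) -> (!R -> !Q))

A = True; P = True; Q = False; R = False; W = False

  (W -> R) && (P && !R) = True
    W -> R = True
    P && !R = True
      !R = True
  (!Q || A) -> (!R -> !Q) = True
    !Q || A = True
      !Q = True
    !R -> !Q = True
      !R = True
      !Q = True
Both conjuncts True, so the formula holds.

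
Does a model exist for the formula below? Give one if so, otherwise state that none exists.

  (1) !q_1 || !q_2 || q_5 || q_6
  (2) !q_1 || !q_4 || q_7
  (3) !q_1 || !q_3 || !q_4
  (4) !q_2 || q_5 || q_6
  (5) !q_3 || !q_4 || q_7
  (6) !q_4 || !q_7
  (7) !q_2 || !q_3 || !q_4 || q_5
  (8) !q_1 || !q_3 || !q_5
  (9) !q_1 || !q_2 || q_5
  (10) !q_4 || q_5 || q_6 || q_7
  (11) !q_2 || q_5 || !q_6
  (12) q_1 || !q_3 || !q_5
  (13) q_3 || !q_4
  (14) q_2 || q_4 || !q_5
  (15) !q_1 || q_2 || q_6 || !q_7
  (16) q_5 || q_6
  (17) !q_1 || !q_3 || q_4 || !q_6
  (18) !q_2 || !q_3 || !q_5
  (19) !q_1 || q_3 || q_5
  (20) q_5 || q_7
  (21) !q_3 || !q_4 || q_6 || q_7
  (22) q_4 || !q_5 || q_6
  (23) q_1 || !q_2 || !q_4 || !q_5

Set q_1 = False.
Set q_2 = True.
Try q_3 = True:
  (q_1 || !q_3 || !q_5) forces q_5 = False.
  (!q_2 || q_5 || q_6) forces q_6 = True.
  clause (!q_2 || q_5 || !q_6) is falsified — backtrack.
So q_3 = False.
  then (q_3 || !q_4) forces q_4 = False.
Set q_5 = True.
  then (q_4 || !q_5 || q_6) forces q_6 = True.
Set q_7 = True.
All clauses satisfied.

q_1 = False; q_2 = True; q_3 = False; q_4 = False; q_5 = True; q_6 = True; q_7 = True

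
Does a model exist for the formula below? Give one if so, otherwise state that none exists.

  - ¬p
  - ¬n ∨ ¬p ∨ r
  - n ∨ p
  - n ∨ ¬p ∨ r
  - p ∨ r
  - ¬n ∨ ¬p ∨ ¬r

r = True, p = False, n = True

Unit clause (¬p) forces p = False.
In (n ∨ p) only n is left, so n = True.
In (p ∨ r) only r is left, so r = True.
Check each clause:
  (¬p): ¬p holds.
  (¬n ∨ ¬p ∨ r): ¬p holds.
  (n ∨ p): n holds.
  (n ∨ ¬p ∨ r): n holds.
  (p ∨ r): r holds.
  (¬n ∨ ¬p ∨ ¬r): ¬p holds.
All clauses satisfied.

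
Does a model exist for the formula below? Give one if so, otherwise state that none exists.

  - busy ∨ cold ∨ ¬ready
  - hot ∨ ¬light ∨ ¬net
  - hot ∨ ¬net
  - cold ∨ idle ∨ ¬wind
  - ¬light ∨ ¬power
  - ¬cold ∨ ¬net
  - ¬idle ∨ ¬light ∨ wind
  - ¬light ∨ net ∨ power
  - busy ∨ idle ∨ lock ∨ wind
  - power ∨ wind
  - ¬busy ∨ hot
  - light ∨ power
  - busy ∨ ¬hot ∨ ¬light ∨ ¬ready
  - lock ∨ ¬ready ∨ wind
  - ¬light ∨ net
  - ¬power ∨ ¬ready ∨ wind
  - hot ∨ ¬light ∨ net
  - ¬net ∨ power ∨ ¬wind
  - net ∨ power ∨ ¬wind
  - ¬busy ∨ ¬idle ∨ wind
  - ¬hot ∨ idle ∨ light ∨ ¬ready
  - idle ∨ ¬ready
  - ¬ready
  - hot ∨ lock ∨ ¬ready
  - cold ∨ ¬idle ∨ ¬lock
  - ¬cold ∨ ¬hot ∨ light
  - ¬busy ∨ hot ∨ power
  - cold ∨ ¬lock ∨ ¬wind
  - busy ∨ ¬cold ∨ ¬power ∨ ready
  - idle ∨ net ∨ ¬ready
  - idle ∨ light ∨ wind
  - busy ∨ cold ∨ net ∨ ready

light=F, idle=T, wind=T, ready=F, lock=F, power=T, net=T, cold=F, hot=T, busy=F

Unit clause (¬ready) forces ready = False.
Set light = False.
  then (light ∨ power) forces power = True.
Set idle = True.
Set wind = True.
Try lock = True:
  (cold ∨ ¬idle ∨ ¬lock) forces cold = True.
  (¬cold ∨ ¬net) forces net = False.
  (¬cold ∨ ¬hot ∨ light) forces hot = False.
  (¬busy ∨ hot) forces busy = False.
  clause (busy ∨ ¬cold ∨ ¬power ∨ ready) is falsified — backtrack.
So lock = False.
Set net = True.
  then (hot ∨ ¬net) forces hot = True.
  then (¬cold ∨ ¬net) forces cold = False.
Set busy = False.
All clauses satisfied.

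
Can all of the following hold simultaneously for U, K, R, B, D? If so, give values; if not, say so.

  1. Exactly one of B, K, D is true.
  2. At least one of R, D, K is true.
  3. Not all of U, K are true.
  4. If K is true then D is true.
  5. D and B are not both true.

U=T, K=F, R=F, B=F, D=T

  (1) {B, K, D}: 1 true — exactly one ✓
  (2) {R, D, K}: 1 true — at least one ✓
  (3) {U, K}: 1/2 true — not all ✓
  (4) K=F ⇒ D: vacuous ✓
  (5) D=T, B=F — not both ✓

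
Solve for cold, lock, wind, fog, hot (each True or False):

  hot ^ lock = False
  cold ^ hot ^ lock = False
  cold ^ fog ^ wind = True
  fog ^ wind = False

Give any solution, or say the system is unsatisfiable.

Unsatisfiable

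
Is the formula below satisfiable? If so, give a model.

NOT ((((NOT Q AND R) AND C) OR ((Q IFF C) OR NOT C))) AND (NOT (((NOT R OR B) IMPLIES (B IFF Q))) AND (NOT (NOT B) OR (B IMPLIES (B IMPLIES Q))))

Q = False, B = True, R = False, C = True

  NOT ((((NOT Q AND R) AND C) OR ((Q IFF C) OR NOT C))) = True
    ((NOT Q AND R) AND C) OR ((Q IFF C) OR NOT C) = False
      (NOT Q AND R) AND C = False
        NOT Q AND R = False
          NOT Q = True
      (Q IFF C) OR NOT C = False
        Q IFF C = False
        NOT C = False
  NOT (((NOT R OR B) IMPLIES (B IFF Q))) AND (NOT (NOT B) OR (B IMPLIES (B IMPLIES Q))) = True
    NOT (((NOT R OR B) IMPLIES (B IFF Q))) = True
      (NOT R OR B) IMPLIES (B IFF Q) = False
        NOT R OR B = True
          NOT R = True
        B IFF Q = False
    NOT (NOT B) OR (B IMPLIES (B IMPLIES Q)) = True
      NOT (NOT B) = True
        NOT B = False
      B IMPLIES (B IMPLIES Q) = False
        B IMPLIES Q = False
Both conjuncts True, so the formula holds.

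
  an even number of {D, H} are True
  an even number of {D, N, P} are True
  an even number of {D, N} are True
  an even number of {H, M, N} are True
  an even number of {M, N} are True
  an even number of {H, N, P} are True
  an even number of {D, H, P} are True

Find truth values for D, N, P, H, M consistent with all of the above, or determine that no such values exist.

D = False, N = False, P = False, H = False, M = False

{D, H}: 0 true → even ✓
{D, N, P}: 0 true → even ✓
{D, N}: 0 true → even ✓
{H, M, N}: 0 true → even ✓
{M, N}: 0 true → even ✓
{H, N, P}: 0 true → even ✓
{D, H, P}: 0 true → even ✓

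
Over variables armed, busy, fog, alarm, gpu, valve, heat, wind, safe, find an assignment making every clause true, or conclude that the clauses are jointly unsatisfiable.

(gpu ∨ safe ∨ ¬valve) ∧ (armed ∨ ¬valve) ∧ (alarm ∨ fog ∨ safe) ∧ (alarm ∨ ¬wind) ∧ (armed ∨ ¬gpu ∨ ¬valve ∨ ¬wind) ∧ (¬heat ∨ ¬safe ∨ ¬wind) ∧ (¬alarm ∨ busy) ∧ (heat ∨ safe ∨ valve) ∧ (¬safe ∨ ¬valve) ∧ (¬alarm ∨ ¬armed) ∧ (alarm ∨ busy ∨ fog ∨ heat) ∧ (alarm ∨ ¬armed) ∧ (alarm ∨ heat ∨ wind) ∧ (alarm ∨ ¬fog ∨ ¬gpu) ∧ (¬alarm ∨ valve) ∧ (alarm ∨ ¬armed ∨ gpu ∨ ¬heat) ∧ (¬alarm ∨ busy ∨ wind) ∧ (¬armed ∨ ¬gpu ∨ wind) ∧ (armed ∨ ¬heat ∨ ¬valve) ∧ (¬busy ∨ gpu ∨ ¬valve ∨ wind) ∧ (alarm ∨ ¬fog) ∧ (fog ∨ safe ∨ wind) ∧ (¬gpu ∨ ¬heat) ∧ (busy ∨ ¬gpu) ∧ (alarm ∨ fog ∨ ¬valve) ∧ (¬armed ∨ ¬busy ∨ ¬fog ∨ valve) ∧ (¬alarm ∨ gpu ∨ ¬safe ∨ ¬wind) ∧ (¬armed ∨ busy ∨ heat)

armed = False, busy = False, fog = False, alarm = False, gpu = False, valve = False, heat = True, wind = False, safe = True

Try armed = True:
  (¬alarm ∨ ¬armed) forces alarm = False.
  clause (alarm ∨ ¬armed) is falsified — backtrack.
So armed = False.
  then (armed ∨ ¬valve) forces valve = False.
  then (¬alarm ∨ valve) forces alarm = False.
  then (alarm ∨ ¬fog) forces fog = False.
  then (alarm ∨ fog ∨ safe) forces safe = True.
  then (alarm ∨ ¬wind) forces wind = False.
  then (alarm ∨ heat ∨ wind) forces heat = True.
  then (¬gpu ∨ ¬heat) forces gpu = False.
Set busy = False.
All clauses satisfied.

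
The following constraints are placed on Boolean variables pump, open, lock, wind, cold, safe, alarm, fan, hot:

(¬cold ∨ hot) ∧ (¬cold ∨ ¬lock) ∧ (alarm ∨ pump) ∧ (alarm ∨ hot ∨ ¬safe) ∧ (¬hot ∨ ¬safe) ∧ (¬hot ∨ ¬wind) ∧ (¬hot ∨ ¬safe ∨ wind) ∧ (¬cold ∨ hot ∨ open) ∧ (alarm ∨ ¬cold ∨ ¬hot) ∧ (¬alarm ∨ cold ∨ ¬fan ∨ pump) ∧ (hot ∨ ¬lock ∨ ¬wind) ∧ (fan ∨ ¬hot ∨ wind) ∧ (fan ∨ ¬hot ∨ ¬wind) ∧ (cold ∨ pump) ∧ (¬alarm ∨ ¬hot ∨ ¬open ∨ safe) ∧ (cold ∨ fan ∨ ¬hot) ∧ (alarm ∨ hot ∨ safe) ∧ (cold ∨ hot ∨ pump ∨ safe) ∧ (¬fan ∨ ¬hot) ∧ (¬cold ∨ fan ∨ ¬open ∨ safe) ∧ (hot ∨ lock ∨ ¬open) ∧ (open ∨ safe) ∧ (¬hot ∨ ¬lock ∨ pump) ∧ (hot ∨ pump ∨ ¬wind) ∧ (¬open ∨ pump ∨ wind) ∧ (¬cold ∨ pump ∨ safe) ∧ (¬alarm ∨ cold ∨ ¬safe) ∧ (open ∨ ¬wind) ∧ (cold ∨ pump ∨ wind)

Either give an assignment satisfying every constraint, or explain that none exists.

pump=T; open=T; lock=T; wind=F; cold=F; safe=F; alarm=T; fan=T; hot=F

Set pump = True.
Try open = False:
  (open ∨ safe) forces safe = True.
  (¬hot ∨ ¬safe) forces hot = False.
  (¬cold ∨ hot) forces cold = False.
  (alarm ∨ hot ∨ ¬safe) forces alarm = True.
  clause (¬alarm ∨ cold ∨ ¬safe) is falsified — backtrack.
So open = True.
Set lock = True.
  then (¬cold ∨ ¬lock) forces cold = False.
Try wind = True:
  (¬hot ∨ ¬wind) forces hot = False.
  clause (hot ∨ ¬lock ∨ ¬wind) is falsified — backtrack.
So wind = False.
Set safe = False.
Set alarm = True.
  then (¬alarm ∨ ¬hot ∨ ¬open ∨ safe) forces hot = False.
Set fan = True.
All clauses satisfied.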